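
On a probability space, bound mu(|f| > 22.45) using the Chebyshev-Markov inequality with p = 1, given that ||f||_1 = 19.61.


Chebyshev/Markov inequality: mu(|f| > eps) <= (||f||_p / eps)^p
Step 1: ||f||_1 / eps = 19.61 / 22.45 = 0.873497
Step 2: Raise to power p = 1:
  (0.873497)^1 = 0.873497
Step 3: Therefore mu(|f| > 22.45) <= 0.873497


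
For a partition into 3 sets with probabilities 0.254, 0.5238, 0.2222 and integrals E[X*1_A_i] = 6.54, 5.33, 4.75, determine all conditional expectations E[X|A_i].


For each cell A_i: E[X|A_i] = E[X*1_A_i] / P(A_i)
Step 1: E[X|A_1] = 6.54 / 0.254 = 25.748031
Step 2: E[X|A_2] = 5.33 / 0.5238 = 10.17564
Step 3: E[X|A_3] = 4.75 / 0.2222 = 21.377138
Verification: E[X] = sum E[X*1_A_i] = 6.54 + 5.33 + 4.75 = 16.62


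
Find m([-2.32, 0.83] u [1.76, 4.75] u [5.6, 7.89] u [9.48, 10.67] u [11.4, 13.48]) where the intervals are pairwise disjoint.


For pairwise disjoint intervals, m(union) = sum of lengths.
= (0.83 - -2.32) + (4.75 - 1.76) + (7.89 - 5.6) + (10.67 - 9.48) + (13.48 - 11.4)
= 3.15 + 2.99 + 2.29 + 1.19 + 2.08
= 11.7


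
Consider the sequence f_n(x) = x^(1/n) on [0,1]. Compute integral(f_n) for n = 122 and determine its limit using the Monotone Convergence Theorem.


At n = 122: f_122(x) = x^(1/122).
Step 1: integral(x^(1/122), 0, 1) = [x^(1/122+1) / (1/122+1)] from 0 to 1
     = 1 / (1/122 + 1) = 1 / ((122+1)/122) = 122/(122+1)
     = 122/123 = 0.99187
Step 2: As n -> infinity, f_n(x) = x^(1/n) -> 1 for x in (0,1], and f_n is increasing in n.
By MCT, lim_n integral(f_n) = integral(lim_n f_n) = integral(1, 0, 1) = 1.
Step 3: Verify convergence: 122/123 = 0.99187 -> 1


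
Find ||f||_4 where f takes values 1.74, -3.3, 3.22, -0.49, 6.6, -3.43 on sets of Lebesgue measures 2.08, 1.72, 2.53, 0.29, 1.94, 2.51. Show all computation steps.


Step 1: Compute |f_i|^4 for each value:
  |1.74|^4 = 9.166362
  |-3.3|^4 = 118.5921
  |3.22|^4 = 107.503719
  |-0.49|^4 = 0.057648
  |6.6|^4 = 1897.4736
  |-3.43|^4 = 138.412872
Step 2: Multiply by measures and sum:
  9.166362 * 2.08 = 19.066032
  118.5921 * 1.72 = 203.978412
  107.503719 * 2.53 = 271.984408
  0.057648 * 0.29 = 0.016718
  1897.4736 * 1.94 = 3681.098784
  138.412872 * 2.51 = 347.416309
Sum = 19.066032 + 203.978412 + 271.984408 + 0.016718 + 3681.098784 + 347.416309 = 4523.560663
Step 3: Take the p-th root:
||f||_4 = (4523.560663)^(1/4) = 8.201062


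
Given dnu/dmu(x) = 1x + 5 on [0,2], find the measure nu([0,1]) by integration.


nu(A) = integral_A (dnu/dmu) dmu = integral_0^1 (1x + 5) dx
Step 1: Antiderivative F(x) = (1/2)x^2 + 5x
Step 2: F(1) = (1/2)*1^2 + 5*1 = 0.5 + 5 = 5.5
Step 3: F(0) = (1/2)*0^2 + 5*0 = 0.0 + 0 = 0.0
Step 4: nu([0,1]) = F(1) - F(0) = 5.5 - 0.0 = 5.5


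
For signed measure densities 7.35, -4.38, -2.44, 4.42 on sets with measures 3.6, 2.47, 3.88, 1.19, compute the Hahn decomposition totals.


Step 1: Compute signed measure on each set:
  Set 1: 7.35 * 3.6 = 26.46
  Set 2: -4.38 * 2.47 = -10.8186
  Set 3: -2.44 * 3.88 = -9.4672
  Set 4: 4.42 * 1.19 = 5.2598
Step 2: Total signed measure = (26.46) + (-10.8186) + (-9.4672) + (5.2598)
     = 11.434
Step 3: Positive part mu+(X) = sum of positive contributions = 31.7198
Step 4: Negative part mu-(X) = |sum of negative contributions| = 20.2858


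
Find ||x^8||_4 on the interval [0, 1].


Step 1: ||f||_4 = (integral_0^1 |x^8|^4 dx)^(1/4)
     = (integral_0^1 x^32 dx)^(1/4)
Step 2: integral_0^1 x^32 dx = [x^33/(33)] from 0 to 1 = 1^33/33
     = 1/33 = 0.030303
Step 3: ||f||_4 = (0.030303)^(1/4) = 0.417226


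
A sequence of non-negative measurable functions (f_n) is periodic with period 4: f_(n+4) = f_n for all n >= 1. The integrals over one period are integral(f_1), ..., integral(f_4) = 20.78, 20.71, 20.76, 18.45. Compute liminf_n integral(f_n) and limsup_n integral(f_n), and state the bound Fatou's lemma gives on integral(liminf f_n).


The sequence (integral(f_n)) is periodic with period 4, repeating the values 20.78, 20.71, 20.76, 18.45 indefinitely.
Step 1: For a periodic sequence, every tail (a_m, a_(m+1), ...) contains all 4 period values infinitely often.
Step 2: Hence inf of every tail = min of the period values = min(20.78, 20.71, 20.76, 18.45) = 18.45.
        liminf_n integral(f_n) = sup over m of (inf of tail from m) = 18.45.
Step 3: Similarly sup of every tail = max of the period values = 20.78.
        limsup_n integral(f_n) = 20.78.
Step 4: Fatou's lemma: integral(liminf_n f_n) <= liminf_n integral(f_n) = 18.45.
        So the integral of the pointwise liminf is at most 18.45.


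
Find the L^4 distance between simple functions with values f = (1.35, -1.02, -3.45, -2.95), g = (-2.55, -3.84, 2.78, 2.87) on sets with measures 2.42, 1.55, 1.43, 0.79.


Step 1: Compute differences f_i - g_i:
  1.35 - -2.55 = 3.9
  -1.02 - -3.84 = 2.82
  -3.45 - 2.78 = -6.23
  -2.95 - 2.87 = -5.82
Step 2: Compute |diff|^4 * measure for each set:
  |3.9|^4 * 2.42 = 231.3441 * 2.42 = 559.852722
  |2.82|^4 * 1.55 = 63.240666 * 1.55 = 98.023032
  |-6.23|^4 * 1.43 = 1506.441206 * 1.43 = 2154.210925
  |-5.82|^4 * 0.79 = 1147.339482 * 0.79 = 906.398191
Step 3: Sum = 3718.48487
Step 4: ||f-g||_4 = (3718.48487)^(1/4) = 7.80893


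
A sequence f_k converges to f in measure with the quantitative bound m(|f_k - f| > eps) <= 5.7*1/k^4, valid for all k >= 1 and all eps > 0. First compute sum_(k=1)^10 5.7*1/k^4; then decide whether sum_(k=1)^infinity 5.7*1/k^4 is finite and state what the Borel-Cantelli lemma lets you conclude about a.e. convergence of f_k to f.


Step 1: List the terms 5.7*1/k^4 for k = 1 to 10:
  k=1: 5.7
  k=2: 0.35625
  k=3: 0.07037
  k=4: 0.022266
  k=5: 0.00912
  k=6: 0.004398
  k=7: 0.002374
  k=8: 0.001392
  k=9: 8.687700e-04
  k=10: 5.700000e-04
Step 2: Partial sum = 5.7 + 0.35625 + 0.07037 + 0.022266 + 0.00912 + 0.004398 + 0.002374 + 0.001392 + 8.687700e-04 + 5.700000e-04
     = 6.167609
Step 3: The full series sum_(k>=1) 5.7*1/k^4 converges (p-series with p = 4 > 1; a constant multiple of a convergent series converges).
Step 4: Fix eps > 0. Since sum_k m(|f_k - f| > eps) < infinity, the Borel-Cantelli lemma gives
        m(limsup_k {|f_k - f| > eps}) = 0, i.e. for a.e. x, |f_k(x) - f(x)| <= eps for all large k.
        Applying this with eps = 1/j for j = 1, 2, ... and intersecting the countably many full-measure sets,
        for a.e. x we get limsup_k |f_k(x) - f(x)| <= 1/j for every j, hence f_k -> f almost everywhere.
Conclusion: series converges; Borel-Cantelli yields f_k -> f a.e.


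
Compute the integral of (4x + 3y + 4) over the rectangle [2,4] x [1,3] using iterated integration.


By Fubini, integrate in x first, then y.
Step 1: Fix y, integrate over x in [2,4]:
  integral(4x + 3y + 4, x=2..4)
  = 4*(4^2 - 2^2)/2 + (3y + 4)*(4 - 2)
  = 24 + (3y + 4)*2
  = 24 + 6y + 8
  = 32 + 6y
Step 2: Integrate over y in [1,3]:
  integral(32 + 6y, y=1..3)
  = 32*2 + 6*(3^2 - 1^2)/2
  = 64 + 24
  = 88


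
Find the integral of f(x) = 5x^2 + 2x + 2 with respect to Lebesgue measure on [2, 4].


The Lebesgue integral of a Riemann-integrable function agrees with the Riemann integral.
Antiderivative F(x) = (5/3)x^3 + (2/2)x^2 + 2x
F(4) = (5/3)*4^3 + (2/2)*4^2 + 2*4
     = (5/3)*64 + (2/2)*16 + 2*4
     = 106.666667 + 16 + 8
     = 130.666667
F(2) = 21.333333
Integral = F(4) - F(2) = 130.666667 - 21.333333 = 109.333333


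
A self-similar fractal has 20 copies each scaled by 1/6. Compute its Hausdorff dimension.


For a self-similar set with N copies scaled by 1/r:
dim_H = log(N)/log(r) = log(20)/log(6)
= 2.995732/1.791759
= 1.67195


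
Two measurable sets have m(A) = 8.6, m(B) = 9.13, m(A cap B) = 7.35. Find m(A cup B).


By inclusion-exclusion: m(A u B) = m(A) + m(B) - m(A n B)
= 8.6 + 9.13 - 7.35
= 10.38


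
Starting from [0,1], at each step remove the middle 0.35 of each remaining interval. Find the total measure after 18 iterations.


Step 1: At each step, fraction remaining = 1 - 0.35 = 0.65
Step 2: After 18 steps, measure = (0.65)^18
Result = 4.289833e-04


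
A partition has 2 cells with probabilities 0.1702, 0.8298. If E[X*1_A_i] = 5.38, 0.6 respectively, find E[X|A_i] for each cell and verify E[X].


For each cell A_i: E[X|A_i] = E[X*1_A_i] / P(A_i)
Step 1: E[X|A_1] = 5.38 / 0.1702 = 31.609871
Step 2: E[X|A_2] = 0.6 / 0.8298 = 0.723066
Verification: E[X] = sum E[X*1_A_i] = 5.38 + 0.6 = 5.98


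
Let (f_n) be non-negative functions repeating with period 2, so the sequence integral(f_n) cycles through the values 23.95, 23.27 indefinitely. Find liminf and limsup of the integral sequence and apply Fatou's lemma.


The sequence (integral(f_n)) is periodic with period 2, repeating the values 23.95, 23.27 indefinitely.
Step 1: For a periodic sequence, every tail (a_m, a_(m+1), ...) contains all 2 period values infinitely often.
Step 2: Hence inf of every tail = min of the period values = min(23.95, 23.27) = 23.27.
        liminf_n integral(f_n) = sup over m of (inf of tail from m) = 23.27.
Step 3: Similarly sup of every tail = max of the period values = 23.95.
        limsup_n integral(f_n) = 23.95.
Step 4: Fatou's lemma: integral(liminf_n f_n) <= liminf_n integral(f_n) = 23.27.
        So the integral of the pointwise liminf is at most 23.27.


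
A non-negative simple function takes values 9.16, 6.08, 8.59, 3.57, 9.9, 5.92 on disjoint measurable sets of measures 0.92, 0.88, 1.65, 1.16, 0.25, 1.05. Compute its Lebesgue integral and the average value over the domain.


Step 1: Integral = sum(value_i * measure_i)
= 9.16*0.92 + 6.08*0.88 + 8.59*1.65 + 3.57*1.16 + 9.9*0.25 + 5.92*1.05
= 8.4272 + 5.3504 + 14.1735 + 4.1412 + 2.475 + 6.216
= 40.7833
Step 2: Total measure of domain = 0.92 + 0.88 + 1.65 + 1.16 + 0.25 + 1.05 = 5.91
Step 3: Average value = 40.7833 / 5.91 = 6.900728


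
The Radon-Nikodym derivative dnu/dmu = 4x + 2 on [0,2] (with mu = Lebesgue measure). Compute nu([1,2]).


nu(A) = integral_A (dnu/dmu) dmu = integral_1^2 (4x + 2) dx
Step 1: Antiderivative F(x) = (4/2)x^2 + 2x
Step 2: F(2) = (4/2)*2^2 + 2*2 = 8 + 4 = 12
Step 3: F(1) = (4/2)*1^2 + 2*1 = 2 + 2 = 4
Step 4: nu([1,2]) = F(2) - F(1) = 12 - 4 = 8


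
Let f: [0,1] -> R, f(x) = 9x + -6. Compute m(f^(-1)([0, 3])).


f^(-1)([0, 3]) = {x : 0 <= 9x + -6 <= 3}
Solving: (0 - -6)/9 <= x <= (3 - -6)/9
= [0.666667, 1]
Intersecting with [0,1]: [0.666667, 1]
Measure = 1 - 0.666667 = 0.333333


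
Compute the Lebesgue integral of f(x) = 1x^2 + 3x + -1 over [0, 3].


The Lebesgue integral of a Riemann-integrable function agrees with the Riemann integral.
Antiderivative F(x) = (1/3)x^3 + (3/2)x^2 + -1x
F(3) = (1/3)*3^3 + (3/2)*3^2 + -1*3
     = (1/3)*27 + (3/2)*9 + -1*3
     = 9 + 13.5 + -3
     = 19.5
F(0) = 0.0
Integral = F(3) - F(0) = 19.5 - 0.0 = 19.5


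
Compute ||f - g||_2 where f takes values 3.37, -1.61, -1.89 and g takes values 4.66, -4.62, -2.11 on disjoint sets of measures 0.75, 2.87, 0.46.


Step 1: Compute differences f_i - g_i:
  3.37 - 4.66 = -1.29
  -1.61 - -4.62 = 3.01
  -1.89 - -2.11 = 0.22
Step 2: Compute |diff|^2 * measure for each set:
  |-1.29|^2 * 0.75 = 1.6641 * 0.75 = 1.248075
  |3.01|^2 * 2.87 = 9.0601 * 2.87 = 26.002487
  |0.22|^2 * 0.46 = 0.0484 * 0.46 = 0.022264
Step 3: Sum = 27.272826
Step 4: ||f-g||_2 = (27.272826)^(1/2) = 5.222339


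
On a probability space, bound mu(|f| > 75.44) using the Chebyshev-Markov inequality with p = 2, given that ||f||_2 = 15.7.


Chebyshev/Markov inequality: mu(|f| > eps) <= (||f||_p / eps)^p
Step 1: ||f||_2 / eps = 15.7 / 75.44 = 0.208112
Step 2: Raise to power p = 2:
  (0.208112)^2 = 0.043311
Step 3: Therefore mu(|f| > 75.44) <= 0.043311


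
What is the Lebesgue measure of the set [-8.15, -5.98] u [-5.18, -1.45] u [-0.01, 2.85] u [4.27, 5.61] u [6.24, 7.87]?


For pairwise disjoint intervals, m(union) = sum of lengths.
= (-5.98 - -8.15) + (-1.45 - -5.18) + (2.85 - -0.01) + (5.61 - 4.27) + (7.87 - 6.24)
= 2.17 + 3.73 + 2.86 + 1.34 + 1.63
= 11.73


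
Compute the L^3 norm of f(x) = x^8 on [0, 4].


Step 1: ||f||_3 = (integral_0^4 |x^8|^3 dx)^(1/3)
     = (integral_0^4 x^24 dx)^(1/3)
Step 2: integral_0^4 x^24 dx = [x^25/(25)] from 0 to 4 = 4^25/25
     = 1125899906842624/25 = 4.503600e+13
Step 3: ||f||_3 = (4.503600e+13)^(1/3) = 35578.414584


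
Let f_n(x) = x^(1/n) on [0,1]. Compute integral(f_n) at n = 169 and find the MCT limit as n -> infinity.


At n = 169: f_169(x) = x^(1/169).
Step 1: integral(x^(1/169), 0, 1) = [x^(1/169+1) / (1/169+1)] from 0 to 1
     = 1 / (1/169 + 1) = 1 / ((169+1)/169) = 169/(169+1)
     = 169/170 = 0.994118
Step 2: As n -> infinity, f_n(x) = x^(1/n) -> 1 for x in (0,1], and f_n is increasing in n.
By MCT, lim_n integral(f_n) = integral(lim_n f_n) = integral(1, 0, 1) = 1.
Step 3: Verify convergence: 169/170 = 0.994118 -> 1


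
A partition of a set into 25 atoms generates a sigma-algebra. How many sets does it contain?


Each element of the sigma-algebra is a union of some subset of the 25 atoms.
The number of such subsets is 2^25 = 33554432.


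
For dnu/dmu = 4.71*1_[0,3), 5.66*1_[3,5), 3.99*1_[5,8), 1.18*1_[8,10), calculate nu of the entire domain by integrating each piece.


Integrate each piece of the Radon-Nikodym derivative:
Step 1: integral_0^3 4.71 dx = 4.71*(3-0) = 4.71*3 = 14.13
Step 2: integral_3^5 5.66 dx = 5.66*(5-3) = 5.66*2 = 11.32
Step 3: integral_5^8 3.99 dx = 3.99*(8-5) = 3.99*3 = 11.97
Step 4: integral_8^10 1.18 dx = 1.18*(10-8) = 1.18*2 = 2.36
Total: 14.13 + 11.32 + 11.97 + 2.36 = 39.78


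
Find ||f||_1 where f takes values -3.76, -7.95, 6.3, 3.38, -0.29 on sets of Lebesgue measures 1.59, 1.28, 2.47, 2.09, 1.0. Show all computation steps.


Step 1: Compute |f_i|^1 for each value:
  |-3.76|^1 = 3.76
  |-7.95|^1 = 7.95
  |6.3|^1 = 6.3
  |3.38|^1 = 3.38
  |-0.29|^1 = 0.29
Step 2: Multiply by measures and sum:
  3.76 * 1.59 = 5.9784
  7.95 * 1.28 = 10.176
  6.3 * 2.47 = 15.561
  3.38 * 2.09 = 7.0642
  0.29 * 1.0 = 0.29
Sum = 5.9784 + 10.176 + 15.561 + 7.0642 + 0.29 = 39.0696
Step 3: Take the p-th root:
||f||_1 = (39.0696)^(1/1) = 39.0696


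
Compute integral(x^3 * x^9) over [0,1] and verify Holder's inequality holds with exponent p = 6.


Step 1: Exact integral of f*g = integral(x^12, 0, 1) = 1/13
     = 0.076923
Step 2: Holder bound with p=6, q=1.2:
  ||f||_p = (integral x^18 dx)^(1/6) = (1/19)^(1/6) = 0.612173
  ||g||_q = (integral x^10.8 dx)^(1/1.2) = (1/11.8)^(1/1.2) = 0.127869
Step 3: Holder bound = ||f||_p * ||g||_q = 0.612173 * 0.127869 = 0.078278
Verification: 0.076923 <= 0.078278 (Holder holds)


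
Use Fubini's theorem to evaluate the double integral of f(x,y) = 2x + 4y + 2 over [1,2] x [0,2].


By Fubini, integrate in x first, then y.
Step 1: Fix y, integrate over x in [1,2]:
  integral(2x + 4y + 2, x=1..2)
  = 2*(2^2 - 1^2)/2 + (4y + 2)*(2 - 1)
  = 3 + (4y + 2)*1
  = 3 + 4y + 2
  = 5 + 4y
Step 2: Integrate over y in [0,2]:
  integral(5 + 4y, y=0..2)
  = 5*2 + 4*(2^2 - 0^2)/2
  = 10 + 8
  = 18


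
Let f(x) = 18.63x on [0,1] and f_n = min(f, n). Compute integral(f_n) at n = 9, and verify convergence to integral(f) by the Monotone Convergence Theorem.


f(x) = 18.63x on [0,1]; f_n(x) = min(18.63x, n). At n = 9:
Step 1: f(x) reaches 9 at x = 9/18.63 = 0.483092
Step 2: integral(f_9) = integral(18.63x, 0, 0.483092) + integral(9, 0.483092, 1)
       = 18.63*0.483092^2/2 + 9*(1 - 0.483092)
       = 2.173913 + 4.652174
       = 6.826087
Step 3: As n -> infinity, f_n increases to f, so by MCT integral(f_n) -> integral(f) = 18.63/2 = 9.315.
Convergence: integral(f_9) = 6.826087 -> 9.315 as n -> infinity


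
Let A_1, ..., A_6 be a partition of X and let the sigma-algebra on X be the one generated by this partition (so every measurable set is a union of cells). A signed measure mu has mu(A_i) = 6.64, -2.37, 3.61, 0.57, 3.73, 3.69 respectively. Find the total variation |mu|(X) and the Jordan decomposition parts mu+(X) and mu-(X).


Step 1: Every measurable set is a union of atoms (the cells / points), so a Hahn decomposition is
  obtained by grouping atoms by sign: P = union of atoms with mu > 0, N = union of the remaining atoms.
  Atoms in P (indices): 1, 3, 4, 5, 6;  atoms in N (indices): 2
  Positive values: 6.64, 3.61, 0.57, 3.73, 3.69
  Negative values: -2.37
Step 2: mu+(X) = mu(P) = sum of positive atom values = 18.24
Step 3: mu-(X) = -mu(N) = sum of |negative atom values| = 2.37
Step 4: |mu|(X) = mu+(X) + mu-(X) = 18.24 + 2.37 = 20.61


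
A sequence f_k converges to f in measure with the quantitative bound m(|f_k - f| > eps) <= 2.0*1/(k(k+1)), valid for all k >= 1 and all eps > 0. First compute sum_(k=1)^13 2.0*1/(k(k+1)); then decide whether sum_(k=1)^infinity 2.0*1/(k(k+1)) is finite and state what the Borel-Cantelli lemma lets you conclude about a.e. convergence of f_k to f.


Step 1: List the terms 2.0*1/(k(k+1)) for k = 1 to 13:
  k=1: 1
  k=2: 0.333333
  k=3: 0.166667
  k=4: 0.1
  k=5: 0.066667
  k=6: 0.047619
  k=7: 0.035714
  k=8: 0.027778
  k=9: 0.022222
  k=10: 0.018182
  k=11: 0.015152
  k=12: 0.012821
  k=13: 0.010989
Step 2: Partial sum = 1 + 0.333333 + 0.166667 + 0.1 + 0.066667 + 0.047619 + 0.035714 + 0.027778 + 0.022222 + 0.018182 + 0.015152 + 0.012821 + 0.010989
     = 1.857143
Step 3: The full series sum_(k>=1) 2.0*1/(k(k+1)) converges (telescoping series sum 1/(k(k+1)) = 1; a constant multiple of a convergent series converges).
Step 4: Fix eps > 0. Since sum_k m(|f_k - f| > eps) < infinity, the Borel-Cantelli lemma gives
        m(limsup_k {|f_k - f| > eps}) = 0, i.e. for a.e. x, |f_k(x) - f(x)| <= eps for all large k.
        Applying this with eps = 1/j for j = 1, 2, ... and intersecting the countably many full-measure sets,
        for a.e. x we get limsup_k |f_k(x) - f(x)| <= 1/j for every j, hence f_k -> f almost everywhere.
Conclusion: series converges; Borel-Cantelli yields f_k -> f a.e.


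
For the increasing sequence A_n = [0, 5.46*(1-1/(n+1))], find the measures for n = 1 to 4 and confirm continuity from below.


By continuity of measure from below: if A_n increases to A, then m(A_n) -> m(A).
Here A = [0, 5.46], so m(A) = 5.46
Step 1: a_1 = 5.46*(1 - 1/2) = 2.73, m(A_1) = 2.73
Step 2: a_2 = 5.46*(1 - 1/3) = 3.64, m(A_2) = 3.64
Step 3: a_3 = 5.46*(1 - 1/4) = 4.095, m(A_3) = 4.095
Step 4: a_4 = 5.46*(1 - 1/5) = 4.368, m(A_4) = 4.368
Limit: m(A_n) -> m([0,5.46]) = 5.46


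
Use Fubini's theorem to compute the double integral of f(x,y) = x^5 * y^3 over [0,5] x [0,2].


By Fubini's theorem, the double integral factors as a product of single integrals:
Step 1: integral_0^5 x^5 dx = [x^6/6] from 0 to 5
     = 5^6/6 = 2604.166667
Step 2: integral_0^2 y^3 dy = [y^4/4] from 0 to 2
     = 2^4/4 = 4
Step 3: Double integral = 2604.166667 * 4 = 10416.666667


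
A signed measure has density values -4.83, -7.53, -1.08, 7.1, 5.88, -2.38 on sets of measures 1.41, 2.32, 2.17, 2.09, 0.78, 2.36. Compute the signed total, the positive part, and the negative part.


Step 1: Compute signed measure on each set:
  Set 1: -4.83 * 1.41 = -6.8103
  Set 2: -7.53 * 2.32 = -17.4696
  Set 3: -1.08 * 2.17 = -2.3436
  Set 4: 7.1 * 2.09 = 14.839
  Set 5: 5.88 * 0.78 = 4.5864
  Set 6: -2.38 * 2.36 = -5.6168
Step 2: Total signed measure = (-6.8103) + (-17.4696) + (-2.3436) + (14.839) + (4.5864) + (-5.6168)
     = -12.8149
Step 3: Positive part mu+(X) = sum of positive contributions = 19.4254
Step 4: Negative part mu-(X) = |sum of negative contributions| = 32.2403


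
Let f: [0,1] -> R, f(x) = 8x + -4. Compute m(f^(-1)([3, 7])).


f^(-1)([3, 7]) = {x : 3 <= 8x + -4 <= 7}
Solving: (3 - -4)/8 <= x <= (7 - -4)/8
= [0.875, 1.375]
Intersecting with [0,1]: [0.875, 1]
Measure = 1 - 0.875 = 0.125


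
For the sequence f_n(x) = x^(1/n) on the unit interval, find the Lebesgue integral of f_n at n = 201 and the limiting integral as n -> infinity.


At n = 201: f_201(x) = x^(1/201).
Step 1: integral(x^(1/201), 0, 1) = [x^(1/201+1) / (1/201+1)] from 0 to 1
     = 1 / (1/201 + 1) = 1 / ((201+1)/201) = 201/(201+1)
     = 201/202 = 0.99505
Step 2: As n -> infinity, f_n(x) = x^(1/n) -> 1 for x in (0,1], and f_n is increasing in n.
By MCT, lim_n integral(f_n) = integral(lim_n f_n) = integral(1, 0, 1) = 1.
Step 3: Verify convergence: 201/202 = 0.99505 -> 1


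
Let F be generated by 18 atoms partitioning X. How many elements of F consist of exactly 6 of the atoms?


Each element of F is a union of some subset of the 18 atoms.
Elements that are unions of exactly 6 atoms correspond to 6-element subsets of the 18 atoms.
Count = C(18, 6) = 18! / (6! * 12!) = 18564.


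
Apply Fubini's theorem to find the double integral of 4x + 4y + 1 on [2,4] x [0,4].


By Fubini, integrate in x first, then y.
Step 1: Fix y, integrate over x in [2,4]:
  integral(4x + 4y + 1, x=2..4)
  = 4*(4^2 - 2^2)/2 + (4y + 1)*(4 - 2)
  = 24 + (4y + 1)*2
  = 24 + 8y + 2
  = 26 + 8y
Step 2: Integrate over y in [0,4]:
  integral(26 + 8y, y=0..4)
  = 26*4 + 8*(4^2 - 0^2)/2
  = 104 + 64
  = 168


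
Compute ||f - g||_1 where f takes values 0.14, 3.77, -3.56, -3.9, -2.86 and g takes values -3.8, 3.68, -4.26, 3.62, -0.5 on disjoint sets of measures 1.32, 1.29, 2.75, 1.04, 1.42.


Step 1: Compute differences f_i - g_i:
  0.14 - -3.8 = 3.94
  3.77 - 3.68 = 0.09
  -3.56 - -4.26 = 0.7
  -3.9 - 3.62 = -7.52
  -2.86 - -0.5 = -2.36
Step 2: Compute |diff|^1 * measure for each set:
  |3.94|^1 * 1.32 = 3.94 * 1.32 = 5.2008
  |0.09|^1 * 1.29 = 0.09 * 1.29 = 0.1161
  |0.7|^1 * 2.75 = 0.7 * 2.75 = 1.925
  |-7.52|^1 * 1.04 = 7.52 * 1.04 = 7.8208
  |-2.36|^1 * 1.42 = 2.36 * 1.42 = 3.3512
Step 3: Sum = 18.4139
Step 4: ||f-g||_1 = (18.4139)^(1/1) = 18.4139


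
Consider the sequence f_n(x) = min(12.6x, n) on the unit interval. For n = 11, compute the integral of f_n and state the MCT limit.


f(x) = 12.6x on [0,1]; f_n(x) = min(12.6x, n). At n = 11:
Step 1: f(x) reaches 11 at x = 11/12.6 = 0.873016
Step 2: integral(f_11) = integral(12.6x, 0, 0.873016) + integral(11, 0.873016, 1)
       = 12.6*0.873016^2/2 + 11*(1 - 0.873016)
       = 4.801587 + 1.396825
       = 6.198413
Step 3: As n -> infinity, f_n increases to f, so by MCT integral(f_n) -> integral(f) = 12.6/2 = 6.3.
Convergence: integral(f_11) = 6.198413 -> 6.3 as n -> infinity


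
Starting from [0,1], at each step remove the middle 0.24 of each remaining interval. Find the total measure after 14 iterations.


Step 1: At each step, fraction remaining = 1 - 0.24 = 0.76
Step 2: After 14 steps, measure = (0.76)^14
Result = 0.021448


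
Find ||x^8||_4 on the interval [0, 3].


Step 1: ||f||_4 = (integral_0^3 |x^8|^4 dx)^(1/4)
     = (integral_0^3 x^32 dx)^(1/4)
Step 2: integral_0^3 x^32 dx = [x^33/(33)] from 0 to 3 = 3^33/33
     = 5559060566555523/33 = 1.684564e+14
Step 3: ||f||_4 = (1.684564e+14)^(1/4) = 3602.648294


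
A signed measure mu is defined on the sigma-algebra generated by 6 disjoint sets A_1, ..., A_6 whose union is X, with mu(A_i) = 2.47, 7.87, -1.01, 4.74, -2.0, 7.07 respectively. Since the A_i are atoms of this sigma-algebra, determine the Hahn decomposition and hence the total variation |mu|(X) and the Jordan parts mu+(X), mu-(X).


Step 1: Every measurable set is a union of atoms (the cells / points), so a Hahn decomposition is
  obtained by grouping atoms by sign: P = union of atoms with mu > 0, N = union of the remaining atoms.
  Atoms in P (indices): 1, 2, 4, 6;  atoms in N (indices): 3, 5
  Positive values: 2.47, 7.87, 4.74, 7.07
  Negative values: -1.01, -2
Step 2: mu+(X) = mu(P) = sum of positive atom values = 22.15
Step 3: mu-(X) = -mu(N) = sum of |negative atom values| = 3.01
Step 4: |mu|(X) = mu+(X) + mu-(X) = 22.15 + 3.01 = 25.16


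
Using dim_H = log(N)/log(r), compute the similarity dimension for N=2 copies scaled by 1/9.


For a self-similar set with N copies scaled by 1/r:
dim_H = log(N)/log(r) = log(2)/log(9)
= 0.693147/2.197225
= 0.315465


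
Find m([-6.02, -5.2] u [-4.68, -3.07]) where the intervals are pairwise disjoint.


For pairwise disjoint intervals, m(union) = sum of lengths.
= (-5.2 - -6.02) + (-3.07 - -4.68)
= 0.82 + 1.61
= 2.43


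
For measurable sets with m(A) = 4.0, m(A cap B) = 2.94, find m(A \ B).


m(A \ B) = m(A) - m(A n B)
= 4.0 - 2.94
= 1.06


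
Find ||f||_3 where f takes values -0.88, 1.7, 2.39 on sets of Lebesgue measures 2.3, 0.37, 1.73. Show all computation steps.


Step 1: Compute |f_i|^3 for each value:
  |-0.88|^3 = 0.681472
  |1.7|^3 = 4.913
  |2.39|^3 = 13.651919
Step 2: Multiply by measures and sum:
  0.681472 * 2.3 = 1.567386
  4.913 * 0.37 = 1.81781
  13.651919 * 1.73 = 23.61782
Sum = 1.567386 + 1.81781 + 23.61782 = 27.003015
Step 3: Take the p-th root:
||f||_3 = (27.003015)^(1/3) = 3.000112


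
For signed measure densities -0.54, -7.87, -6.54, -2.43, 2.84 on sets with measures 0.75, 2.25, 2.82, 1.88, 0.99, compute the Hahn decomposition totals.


Step 1: Compute signed measure on each set:
  Set 1: -0.54 * 0.75 = -0.405
  Set 2: -7.87 * 2.25 = -17.7075
  Set 3: -6.54 * 2.82 = -18.4428
  Set 4: -2.43 * 1.88 = -4.5684
  Set 5: 2.84 * 0.99 = 2.8116
Step 2: Total signed measure = (-0.405) + (-17.7075) + (-18.4428) + (-4.5684) + (2.8116)
     = -38.3121
Step 3: Positive part mu+(X) = sum of positive contributions = 2.8116
Step 4: Negative part mu-(X) = |sum of negative contributions| = 41.1237


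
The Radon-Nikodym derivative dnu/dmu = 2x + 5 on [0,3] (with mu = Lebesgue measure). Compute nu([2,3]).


nu(A) = integral_A (dnu/dmu) dmu = integral_2^3 (2x + 5) dx
Step 1: Antiderivative F(x) = (2/2)x^2 + 5x
Step 2: F(3) = (2/2)*3^2 + 5*3 = 9 + 15 = 24
Step 3: F(2) = (2/2)*2^2 + 5*2 = 4 + 10 = 14
Step 4: nu([2,3]) = F(3) - F(2) = 24 - 14 = 10


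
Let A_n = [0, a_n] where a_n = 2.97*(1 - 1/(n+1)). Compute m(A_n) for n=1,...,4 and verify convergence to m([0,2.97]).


By continuity of measure from below: if A_n increases to A, then m(A_n) -> m(A).
Here A = [0, 2.97], so m(A) = 2.97
Step 1: a_1 = 2.97*(1 - 1/2) = 1.485, m(A_1) = 1.485
Step 2: a_2 = 2.97*(1 - 1/3) = 1.98, m(A_2) = 1.98
Step 3: a_3 = 2.97*(1 - 1/4) = 2.2275, m(A_3) = 2.2275
Step 4: a_4 = 2.97*(1 - 1/5) = 2.376, m(A_4) = 2.376
Limit: m(A_n) -> m([0,2.97]) = 2.97


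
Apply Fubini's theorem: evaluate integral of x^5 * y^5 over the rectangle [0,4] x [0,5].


By Fubini's theorem, the double integral factors as a product of single integrals:
Step 1: integral_0^4 x^5 dx = [x^6/6] from 0 to 4
     = 4^6/6 = 682.666667
Step 2: integral_0^5 y^5 dy = [y^6/6] from 0 to 5
     = 5^6/6 = 2604.166667
Step 3: Double integral = 682.666667 * 2604.166667 = 1.777778e+06


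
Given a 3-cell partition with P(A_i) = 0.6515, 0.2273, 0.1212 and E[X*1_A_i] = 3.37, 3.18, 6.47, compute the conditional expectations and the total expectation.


For each cell A_i: E[X|A_i] = E[X*1_A_i] / P(A_i)
Step 1: E[X|A_1] = 3.37 / 0.6515 = 5.172678
Step 2: E[X|A_2] = 3.18 / 0.2273 = 13.990321
Step 3: E[X|A_3] = 6.47 / 0.1212 = 53.382838
Verification: E[X] = sum E[X*1_A_i] = 3.37 + 3.18 + 6.47 = 13.02


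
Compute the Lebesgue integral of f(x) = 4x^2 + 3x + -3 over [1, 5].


The Lebesgue integral of a Riemann-integrable function agrees with the Riemann integral.
Antiderivative F(x) = (4/3)x^3 + (3/2)x^2 + -3x
F(5) = (4/3)*5^3 + (3/2)*5^2 + -3*5
     = (4/3)*125 + (3/2)*25 + -3*5
     = 166.666667 + 37.5 + -15
     = 189.166667
F(1) = -0.166667
Integral = F(5) - F(1) = 189.166667 - -0.166667 = 189.333333


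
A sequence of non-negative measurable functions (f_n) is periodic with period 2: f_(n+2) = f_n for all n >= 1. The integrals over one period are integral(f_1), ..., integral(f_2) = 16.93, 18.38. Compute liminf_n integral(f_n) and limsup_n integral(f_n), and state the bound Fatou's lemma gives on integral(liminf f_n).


The sequence (integral(f_n)) is periodic with period 2, repeating the values 16.93, 18.38 indefinitely.
Step 1: For a periodic sequence, every tail (a_m, a_(m+1), ...) contains all 2 period values infinitely often.
Step 2: Hence inf of every tail = min of the period values = min(16.93, 18.38) = 16.93.
        liminf_n integral(f_n) = sup over m of (inf of tail from m) = 16.93.
Step 3: Similarly sup of every tail = max of the period values = 18.38.
        limsup_n integral(f_n) = 18.38.
Step 4: Fatou's lemma: integral(liminf_n f_n) <= liminf_n integral(f_n) = 16.93.
        So the integral of the pointwise liminf is at most 16.93.


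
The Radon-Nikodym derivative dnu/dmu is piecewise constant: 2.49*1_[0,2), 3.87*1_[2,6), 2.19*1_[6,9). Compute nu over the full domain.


Integrate each piece of the Radon-Nikodym derivative:
Step 1: integral_0^2 2.49 dx = 2.49*(2-0) = 2.49*2 = 4.98
Step 2: integral_2^6 3.87 dx = 3.87*(6-2) = 3.87*4 = 15.48
Step 3: integral_6^9 2.19 dx = 2.19*(9-6) = 2.19*3 = 6.57
Total: 4.98 + 15.48 + 6.57 = 27.03


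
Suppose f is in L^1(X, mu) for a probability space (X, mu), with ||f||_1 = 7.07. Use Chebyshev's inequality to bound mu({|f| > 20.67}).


Chebyshev/Markov inequality: mu(|f| > eps) <= (||f||_p / eps)^p
Step 1: ||f||_1 / eps = 7.07 / 20.67 = 0.342042
Step 2: Raise to power p = 1:
  (0.342042)^1 = 0.342042
Step 3: Therefore mu(|f| > 20.67) <= 0.342042


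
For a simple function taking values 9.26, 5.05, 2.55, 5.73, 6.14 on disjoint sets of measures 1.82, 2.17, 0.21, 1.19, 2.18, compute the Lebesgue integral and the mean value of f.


Step 1: Integral = sum(value_i * measure_i)
= 9.26*1.82 + 5.05*2.17 + 2.55*0.21 + 5.73*1.19 + 6.14*2.18
= 16.8532 + 10.9585 + 0.5355 + 6.8187 + 13.3852
= 48.5511
Step 2: Total measure of domain = 1.82 + 2.17 + 0.21 + 1.19 + 2.18 = 7.57
Step 3: Average value = 48.5511 / 7.57 = 6.41362


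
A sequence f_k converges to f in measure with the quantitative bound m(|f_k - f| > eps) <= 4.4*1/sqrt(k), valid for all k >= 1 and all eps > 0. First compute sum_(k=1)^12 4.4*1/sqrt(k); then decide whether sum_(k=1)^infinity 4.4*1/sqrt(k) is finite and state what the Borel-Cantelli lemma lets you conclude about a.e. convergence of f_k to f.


Step 1: List the terms 4.4*1/sqrt(k) for k = 1 to 12:
  k=1: 4.4
  k=2: 3.11127
  k=3: 2.540341
  k=4: 2.2
  k=5: 1.96774
  k=6: 1.796292
  k=7: 1.663044
  k=8: 1.555635
  k=9: 1.466667
  k=10: 1.391402
  k=11: 1.32665
  k=12: 1.270171
Step 2: Partial sum = 4.4 + 3.11127 + 2.540341 + 2.2 + 1.96774 + 1.796292 + 1.663044 + 1.555635 + 1.466667 + 1.391402 + 1.32665 + 1.270171
     = 24.689211
Step 3: The full series sum_(k>=1) 4.4*1/sqrt(k) diverges (p-series with p = 1/2 <= 1; a nonzero constant multiple of a divergent series diverges).
Step 4: The (first) Borel-Cantelli lemma requires a summable sequence of measures, so it does not apply here;
        from this bound alone no conclusion about a.e. convergence can be drawn (convergence in measure still
        gives an a.e.-convergent subsequence, but not a.e. convergence of the whole sequence).
Conclusion: series diverges; Borel-Cantelli is inconclusive about a.e. convergence of f_k.


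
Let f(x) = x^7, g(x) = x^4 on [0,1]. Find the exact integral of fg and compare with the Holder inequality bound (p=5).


Step 1: Exact integral of f*g = integral(x^11, 0, 1) = 1/12
     = 0.083333
Step 2: Holder bound with p=5, q=1.25:
  ||f||_p = (integral x^35 dx)^(1/5) = (1/36)^(1/5) = 0.488359
  ||g||_q = (integral x^5 dx)^(1/1.25) = (1/6)^(1/1.25) = 0.238495
Step 3: Holder bound = ||f||_p * ||g||_q = 0.488359 * 0.238495 = 0.116471
Verification: 0.083333 <= 0.116471 (Holder holds)


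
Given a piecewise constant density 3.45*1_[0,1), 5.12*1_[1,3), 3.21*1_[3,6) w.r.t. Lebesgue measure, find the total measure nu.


Integrate each piece of the Radon-Nikodym derivative:
Step 1: integral_0^1 3.45 dx = 3.45*(1-0) = 3.45*1 = 3.45
Step 2: integral_1^3 5.12 dx = 5.12*(3-1) = 5.12*2 = 10.24
Step 3: integral_3^6 3.21 dx = 3.21*(6-3) = 3.21*3 = 9.63
Total: 3.45 + 10.24 + 9.63 = 23.32


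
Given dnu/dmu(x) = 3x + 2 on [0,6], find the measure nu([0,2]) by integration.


nu(A) = integral_A (dnu/dmu) dmu = integral_0^2 (3x + 2) dx
Step 1: Antiderivative F(x) = (3/2)x^2 + 2x
Step 2: F(2) = (3/2)*2^2 + 2*2 = 6 + 4 = 10
Step 3: F(0) = (3/2)*0^2 + 2*0 = 0.0 + 0 = 0.0
Step 4: nu([0,2]) = F(2) - F(0) = 10 - 0.0 = 10


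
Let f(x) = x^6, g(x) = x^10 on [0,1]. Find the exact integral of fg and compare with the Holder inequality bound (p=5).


Step 1: Exact integral of f*g = integral(x^16, 0, 1) = 1/17
     = 0.058824
Step 2: Holder bound with p=5, q=1.25:
  ||f||_p = (integral x^30 dx)^(1/5) = (1/31)^(1/5) = 0.503185
  ||g||_q = (integral x^12.5 dx)^(1/1.25) = (1/13.5)^(1/1.25) = 0.124662
Step 3: Holder bound = ||f||_p * ||g||_q = 0.503185 * 0.124662 = 0.062728
Verification: 0.058824 <= 0.062728 (Holder holds)


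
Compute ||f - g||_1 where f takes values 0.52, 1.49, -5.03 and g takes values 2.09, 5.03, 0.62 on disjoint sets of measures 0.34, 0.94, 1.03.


Step 1: Compute differences f_i - g_i:
  0.52 - 2.09 = -1.57
  1.49 - 5.03 = -3.54
  -5.03 - 0.62 = -5.65
Step 2: Compute |diff|^1 * measure for each set:
  |-1.57|^1 * 0.34 = 1.57 * 0.34 = 0.5338
  |-3.54|^1 * 0.94 = 3.54 * 0.94 = 3.3276
  |-5.65|^1 * 1.03 = 5.65 * 1.03 = 5.8195
Step 3: Sum = 9.6809
Step 4: ||f-g||_1 = (9.6809)^(1/1) = 9.6809


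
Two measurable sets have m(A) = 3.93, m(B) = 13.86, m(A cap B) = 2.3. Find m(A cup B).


By inclusion-exclusion: m(A u B) = m(A) + m(B) - m(A n B)
= 3.93 + 13.86 - 2.3
= 15.49


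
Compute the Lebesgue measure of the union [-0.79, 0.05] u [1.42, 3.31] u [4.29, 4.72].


For pairwise disjoint intervals, m(union) = sum of lengths.
= (0.05 - -0.79) + (3.31 - 1.42) + (4.72 - 4.29)
= 0.84 + 1.89 + 0.43
= 3.16


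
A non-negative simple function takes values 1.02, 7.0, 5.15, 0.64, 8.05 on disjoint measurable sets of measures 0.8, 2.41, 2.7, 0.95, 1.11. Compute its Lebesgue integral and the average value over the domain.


Step 1: Integral = sum(value_i * measure_i)
= 1.02*0.8 + 7.0*2.41 + 5.15*2.7 + 0.64*0.95 + 8.05*1.11
= 0.816 + 16.87 + 13.905 + 0.608 + 8.9355
= 41.1345
Step 2: Total measure of domain = 0.8 + 2.41 + 2.7 + 0.95 + 1.11 = 7.97
Step 3: Average value = 41.1345 / 7.97 = 5.161167


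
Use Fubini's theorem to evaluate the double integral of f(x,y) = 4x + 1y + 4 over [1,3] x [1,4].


By Fubini, integrate in x first, then y.
Step 1: Fix y, integrate over x in [1,3]:
  integral(4x + 1y + 4, x=1..3)
  = 4*(3^2 - 1^2)/2 + (1y + 4)*(3 - 1)
  = 16 + (1y + 4)*2
  = 16 + 2y + 8
  = 24 + 2y
Step 2: Integrate over y in [1,4]:
  integral(24 + 2y, y=1..4)
  = 24*3 + 2*(4^2 - 1^2)/2
  = 72 + 15
  = 87


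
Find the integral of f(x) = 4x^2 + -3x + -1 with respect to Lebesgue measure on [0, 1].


The Lebesgue integral of a Riemann-integrable function agrees with the Riemann integral.
Antiderivative F(x) = (4/3)x^3 + (-3/2)x^2 + -1x
F(1) = (4/3)*1^3 + (-3/2)*1^2 + -1*1
     = (4/3)*1 + (-3/2)*1 + -1*1
     = 1.333333 + -1.5 + -1
     = -1.166667
F(0) = 0.0
Integral = F(1) - F(0) = -1.166667 - 0.0 = -1.166667


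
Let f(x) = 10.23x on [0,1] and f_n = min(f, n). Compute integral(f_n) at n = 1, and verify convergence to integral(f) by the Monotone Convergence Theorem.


f(x) = 10.23x on [0,1]; f_n(x) = min(10.23x, n). At n = 1:
Step 1: f(x) reaches 1 at x = 1/10.23 = 0.097752
Step 2: integral(f_1) = integral(10.23x, 0, 0.097752) + integral(1, 0.097752, 1)
       = 10.23*0.097752^2/2 + 1*(1 - 0.097752)
       = 0.048876 + 0.902248
       = 0.951124
Step 3: As n -> infinity, f_n increases to f, so by MCT integral(f_n) -> integral(f) = 10.23/2 = 5.115.
Convergence: integral(f_1) = 0.951124 -> 5.115 as n -> infinity


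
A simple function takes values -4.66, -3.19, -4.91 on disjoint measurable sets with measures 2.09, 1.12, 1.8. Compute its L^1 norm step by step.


Step 1: Compute |f_i|^1 for each value:
  |-4.66|^1 = 4.66
  |-3.19|^1 = 3.19
  |-4.91|^1 = 4.91
Step 2: Multiply by measures and sum:
  4.66 * 2.09 = 9.7394
  3.19 * 1.12 = 3.5728
  4.91 * 1.8 = 8.838
Sum = 9.7394 + 3.5728 + 8.838 = 22.1502
Step 3: Take the p-th root:
||f||_1 = (22.1502)^(1/1) = 22.1502


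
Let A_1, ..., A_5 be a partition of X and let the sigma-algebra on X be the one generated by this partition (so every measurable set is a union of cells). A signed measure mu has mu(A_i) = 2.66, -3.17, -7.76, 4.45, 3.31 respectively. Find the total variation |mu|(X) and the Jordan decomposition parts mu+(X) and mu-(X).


Step 1: Every measurable set is a union of atoms (the cells / points), so a Hahn decomposition is
  obtained by grouping atoms by sign: P = union of atoms with mu > 0, N = union of the remaining atoms.
  Atoms in P (indices): 1, 4, 5;  atoms in N (indices): 2, 3
  Positive values: 2.66, 4.45, 3.31
  Negative values: -3.17, -7.76
Step 2: mu+(X) = mu(P) = sum of positive atom values = 10.42
Step 3: mu-(X) = -mu(N) = sum of |negative atom values| = 10.93
Step 4: |mu|(X) = mu+(X) + mu-(X) = 10.42 + 10.93 = 21.35


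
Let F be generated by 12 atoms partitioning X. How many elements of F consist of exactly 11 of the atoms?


Each element of F is a union of some subset of the 12 atoms.
Elements that are unions of exactly 11 atoms correspond to 11-element subsets of the 12 atoms.
Count = C(12, 11) = 12! / (11! * 1!) = 12.


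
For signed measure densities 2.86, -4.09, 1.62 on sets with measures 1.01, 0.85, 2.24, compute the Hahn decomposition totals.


Step 1: Compute signed measure on each set:
  Set 1: 2.86 * 1.01 = 2.8886
  Set 2: -4.09 * 0.85 = -3.4765
  Set 3: 1.62 * 2.24 = 3.6288
Step 2: Total signed measure = (2.8886) + (-3.4765) + (3.6288)
     = 3.0409
Step 3: Positive part mu+(X) = sum of positive contributions = 6.5174
Step 4: Negative part mu-(X) = |sum of negative contributions| = 3.4765


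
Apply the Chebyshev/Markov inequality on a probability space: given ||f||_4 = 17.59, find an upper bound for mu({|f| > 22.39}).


Chebyshev/Markov inequality: mu(|f| > eps) <= (||f||_p / eps)^p
Step 1: ||f||_4 / eps = 17.59 / 22.39 = 0.785619
Step 2: Raise to power p = 4:
  (0.785619)^4 = 0.380932
Step 3: Therefore mu(|f| > 22.39) <= 0.380932


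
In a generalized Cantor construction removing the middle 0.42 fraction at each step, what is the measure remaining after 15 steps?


Step 1: At each step, fraction remaining = 1 - 0.42 = 0.58
Step 2: After 15 steps, measure = (0.58)^15
Result = 2.827613e-04


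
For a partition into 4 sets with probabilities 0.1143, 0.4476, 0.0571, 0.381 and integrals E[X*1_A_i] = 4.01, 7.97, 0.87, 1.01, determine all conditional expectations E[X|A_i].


For each cell A_i: E[X|A_i] = E[X*1_A_i] / P(A_i)
Step 1: E[X|A_1] = 4.01 / 0.1143 = 35.083115
Step 2: E[X|A_2] = 7.97 / 0.4476 = 17.806077
Step 3: E[X|A_3] = 0.87 / 0.0571 = 15.236427
Step 4: E[X|A_4] = 1.01 / 0.381 = 2.650919
Verification: E[X] = sum E[X*1_A_i] = 4.01 + 7.97 + 0.87 + 1.01 = 13.86


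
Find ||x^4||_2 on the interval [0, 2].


Step 1: ||f||_2 = (integral_0^2 |x^4|^2 dx)^(1/2)
     = (integral_0^2 x^8 dx)^(1/2)
Step 2: integral_0^2 x^8 dx = [x^9/(9)] from 0 to 2 = 2^9/9
     = 512/9 = 56.888889
Step 3: ||f||_2 = (56.888889)^(1/2) = 7.542472


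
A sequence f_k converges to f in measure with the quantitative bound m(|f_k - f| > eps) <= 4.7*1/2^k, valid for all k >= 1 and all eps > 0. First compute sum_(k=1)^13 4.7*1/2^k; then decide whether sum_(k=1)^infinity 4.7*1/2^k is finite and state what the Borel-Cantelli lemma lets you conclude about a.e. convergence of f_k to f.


Step 1: List the terms 4.7*1/2^k for k = 1 to 13:
  k=1: 2.35
  k=2: 1.175
  k=3: 0.5875
  k=4: 0.29375
  k=5: 0.146875
  k=6: 0.073438
  k=7: 0.036719
  k=8: 0.018359
  k=9: 0.00918
  k=10: 0.00459
  k=11: 0.002295
  k=12: 0.001147
  k=13: 5.737305e-04
Step 2: Partial sum = 2.35 + 1.175 + 0.5875 + 0.29375 + 0.146875 + 0.073438 + 0.036719 + 0.018359 + 0.00918 + 0.00459 + 0.002295 + 0.001147 + 5.737305e-04
     = 4.699426
Step 3: The full series sum_(k>=1) 4.7*1/2^k converges (geometric series with ratio 1/2 < 1; a constant multiple of a convergent series converges).
Step 4: Fix eps > 0. Since sum_k m(|f_k - f| > eps) < infinity, the Borel-Cantelli lemma gives
        m(limsup_k {|f_k - f| > eps}) = 0, i.e. for a.e. x, |f_k(x) - f(x)| <= eps for all large k.
        Applying this with eps = 1/j for j = 1, 2, ... and intersecting the countably many full-measure sets,
        for a.e. x we get limsup_k |f_k(x) - f(x)| <= 1/j for every j, hence f_k -> f almost everywhere.
Conclusion: series converges; Borel-Cantelli yields f_k -> f a.e.
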